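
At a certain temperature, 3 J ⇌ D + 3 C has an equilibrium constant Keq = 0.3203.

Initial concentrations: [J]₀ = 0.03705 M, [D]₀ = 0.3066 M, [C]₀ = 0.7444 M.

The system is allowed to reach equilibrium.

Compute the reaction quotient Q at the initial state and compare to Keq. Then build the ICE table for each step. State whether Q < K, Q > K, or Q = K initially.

Q₀ = 2487; Q > K (proceeds reverse)

Q₀ = 2487 vs Keq = 0.3203 ⇒ Q>K, reverse
Step 1:
                  J         D         C
  init      0.03705    0.3066    0.7444
  Δ          0.3228   -0.1076   -0.3228
  eq         0.3598     0.199    0.4216
  solve Keq expr → x = -0.1076; check Q = 0.3203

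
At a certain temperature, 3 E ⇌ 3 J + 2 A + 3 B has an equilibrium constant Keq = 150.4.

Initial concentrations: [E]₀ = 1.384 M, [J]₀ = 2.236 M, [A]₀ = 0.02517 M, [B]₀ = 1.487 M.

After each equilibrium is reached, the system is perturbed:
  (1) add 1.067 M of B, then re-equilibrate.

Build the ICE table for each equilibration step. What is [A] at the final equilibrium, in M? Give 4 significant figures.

[A]_eq = 0.3823 M

Q₀ = 0.008784 vs Keq = 150.4 ⇒ Q<K, forward
Step 1:
                    E           J           A           B
  I             1.384       2.236     0.02517       1.487
  C           -0.6698      0.6698      0.4466      0.6698
  E            0.7142       2.906      0.4717       2.157
  solve Keq expr → x = 0.2233; check Q = 150.4
Then add 1.067 M of B.
Step 2:
                    E           J           A           B
  I            0.7142       2.906      0.4717       3.224
  C            0.1341     -0.1341    -0.08941     -0.1341
  E            0.8483       2.772      0.3823        3.09
  solve Keq expr → x = -0.0447; check Q = 150.4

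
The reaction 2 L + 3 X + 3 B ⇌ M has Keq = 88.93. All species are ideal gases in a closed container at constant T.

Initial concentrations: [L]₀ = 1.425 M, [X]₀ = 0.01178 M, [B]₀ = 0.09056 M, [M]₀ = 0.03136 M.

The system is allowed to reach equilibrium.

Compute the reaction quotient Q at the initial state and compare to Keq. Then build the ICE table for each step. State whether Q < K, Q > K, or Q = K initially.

Q₀ = 1.2720e+07 vs Keq = 88.93 ⇒ Q>K, reverse
Step 1:
                    L           X           B           M
  init          1.425     0.01178     0.09056     0.03136
  Δ           0.06024     0.09037     0.09037    -0.03012
  eq            1.485      0.1021      0.1809    0.001238
  solve Keq expr → x = -0.03012; check Q = 88.93

Q₀ = 1.2720e+07; Q > K (proceeds reverse)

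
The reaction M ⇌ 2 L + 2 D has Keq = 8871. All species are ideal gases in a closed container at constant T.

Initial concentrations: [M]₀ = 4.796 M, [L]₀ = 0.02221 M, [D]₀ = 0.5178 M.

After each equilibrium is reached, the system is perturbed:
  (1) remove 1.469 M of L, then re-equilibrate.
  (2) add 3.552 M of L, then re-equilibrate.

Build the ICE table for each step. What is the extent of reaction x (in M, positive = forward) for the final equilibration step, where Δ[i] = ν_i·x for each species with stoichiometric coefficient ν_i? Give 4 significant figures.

Q₀ = 2.7577e-05 vs Keq = 8871 ⇒ Q<K, forward
Step 1:
                  M         L         D
  init        4.796   0.02221    0.5178
  Δ          -4.175      8.35      8.35
  eq         0.6212     8.372     8.867
  solve Keq expr → x = 4.175; check Q = 8871
Then remove 1.469 M of L.
Step 2:
                  M         L         D
  init       0.6212     6.903     8.867
  Δ         -0.1364    0.2727    0.2727
  eq         0.4849     7.175      9.14
  solve Keq expr → x = 0.1364; check Q = 8871
Then add 3.552 M of L.
Step 3:
                  M         L         D
  init       0.4849     10.73      9.14
  Δ          0.3339   -0.6679   -0.6679
  eq         0.8188     10.06     8.472
  solve Keq expr → x = -0.3339; check Q = 8871

x = -0.3339 M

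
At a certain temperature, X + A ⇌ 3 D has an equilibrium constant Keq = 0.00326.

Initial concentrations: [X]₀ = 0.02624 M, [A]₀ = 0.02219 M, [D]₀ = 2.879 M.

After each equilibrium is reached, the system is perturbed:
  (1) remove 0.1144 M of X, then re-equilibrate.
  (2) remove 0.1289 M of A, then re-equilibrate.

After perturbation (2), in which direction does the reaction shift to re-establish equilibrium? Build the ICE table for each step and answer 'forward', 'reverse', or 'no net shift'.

Q₀ = 4.0983e+04 vs Keq = 0.00326 ⇒ Q>K, reverse
Step 1:
                    X           A           D
  Initial     0.02624     0.02219       2.879
  Change       0.9124      0.9124      -2.737
  Equil        0.9386      0.9345      0.1419
  solve Keq expr → x = -0.9124; check Q = 0.00326
Then remove 0.1144 M of X.
Step 2:
                    X           A           D
  Initial      0.8242      0.9345      0.1419
  Change     0.001939    0.001939   -0.005818
  Equil        0.8261      0.9365      0.1361
  solve Keq expr → x = -0.001939; check Q = 0.00326
Then remove 0.1289 M of A.
Step 3:
                    X           A           D
  Initial      0.8261      0.8076      0.1361
  Change     0.002111    0.002111   -0.006333
  Equil        0.8282      0.8097      0.1298
  solve Keq expr → x = -0.002111; check Q = 0.00326

Direction: reverse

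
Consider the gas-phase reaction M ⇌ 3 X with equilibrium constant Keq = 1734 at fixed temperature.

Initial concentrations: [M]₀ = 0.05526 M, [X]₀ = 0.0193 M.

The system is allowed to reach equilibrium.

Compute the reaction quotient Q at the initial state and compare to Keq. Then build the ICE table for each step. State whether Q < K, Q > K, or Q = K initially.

Q₀ = 1.3010e-04; Q < K (proceeds forward)

Q₀ = 1.3010e-04 vs Keq = 1734 ⇒ Q<K, forward
Step 1:
                   M          X
  Initial    0.05526     0.0193
  Change    -0.05526     0.1658
  Equil   3.6555e-06     0.1851
  solve Keq expr → x = 0.05526; check Q = 1734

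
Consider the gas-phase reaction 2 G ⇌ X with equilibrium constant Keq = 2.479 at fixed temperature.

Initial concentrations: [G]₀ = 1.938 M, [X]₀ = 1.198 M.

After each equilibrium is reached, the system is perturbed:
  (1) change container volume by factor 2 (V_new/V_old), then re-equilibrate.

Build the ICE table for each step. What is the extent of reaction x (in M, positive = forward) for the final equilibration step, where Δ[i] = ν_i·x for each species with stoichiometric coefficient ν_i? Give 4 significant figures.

Q₀ = 0.319 vs Keq = 2.479 ⇒ Q<K, forward
Step 1:
                  G         X
  I           1.938     1.198
  C          -1.098    0.5492
  E          0.8395     1.747
  solve Keq expr → x = 0.5492; check Q = 2.479
Then change container volume by factor 2 (V_new/V_old).
Step 2:
                  G         X
  I          0.4198    0.8736
  C          0.1481  -0.07407
  E          0.5679    0.7995
  solve Keq expr → x = -0.07407; check Q = 2.479

x = -0.07407 M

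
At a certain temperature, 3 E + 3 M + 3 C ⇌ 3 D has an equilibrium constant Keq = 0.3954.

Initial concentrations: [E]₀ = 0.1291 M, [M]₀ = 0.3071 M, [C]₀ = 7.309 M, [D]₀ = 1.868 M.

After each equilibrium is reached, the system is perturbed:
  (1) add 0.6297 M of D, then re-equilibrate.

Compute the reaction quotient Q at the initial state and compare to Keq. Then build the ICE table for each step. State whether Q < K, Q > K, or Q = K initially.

Q₀ = 267.9; Q > K (proceeds reverse)

Q₀ = 267.9 vs Keq = 0.3954 ⇒ Q>K, reverse
Step 1:
                   E          M          C          D
  init        0.1291     0.3071      7.309      1.868
  Δ            0.316      0.316      0.316     -0.316
  eq          0.4451     0.6231      7.625      1.552
  solve Keq expr → x = -0.1053; check Q = 0.3954
Then add 0.6297 M of D.
Step 2:
                   E          M          C          D
  init        0.4451     0.6231      7.625      2.182
  Δ           0.0817     0.0817     0.0817    -0.0817
  eq          0.5268     0.7048      7.707        2.1
  solve Keq expr → x = -0.02723; check Q = 0.3954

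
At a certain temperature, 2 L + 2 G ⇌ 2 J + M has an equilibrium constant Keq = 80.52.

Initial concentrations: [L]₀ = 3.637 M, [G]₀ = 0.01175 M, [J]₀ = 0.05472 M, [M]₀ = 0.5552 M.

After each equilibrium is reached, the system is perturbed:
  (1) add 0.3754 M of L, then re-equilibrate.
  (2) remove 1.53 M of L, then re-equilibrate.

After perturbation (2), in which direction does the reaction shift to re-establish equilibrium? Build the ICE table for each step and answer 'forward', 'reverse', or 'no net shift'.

Direction: reverse

Q₀ = 0.9103 vs Keq = 80.52 ⇒ Q<K, forward
Step 1:
                   L          G          J          M
  Initial      3.637    0.01175    0.05472     0.5552
  Change    -0.01026   -0.01026    0.01026   0.005128
  Equil        3.627   0.001495    0.06498     0.5603
  solve Keq expr → x = 0.005128; check Q = 80.52
Then add 0.3754 M of L.
Step 2:
                   L          G          J          M
  Initial      4.002   0.001495    0.06498     0.5603
  Change  -1.3720e-04 -1.3720e-04 1.3720e-04 6.8598e-05
  Equil        4.002   0.001357    0.06511     0.5604
  solve Keq expr → x = 6.8598e-05; check Q = 80.52
Then remove 1.53 M of L.
Step 3:
                   L          G          J          M
  Initial      2.472   0.001357    0.06511     0.5604
  Change  8.1121e-04 8.1121e-04 -8.1121e-04 -4.0561e-04
  Equil        2.473   0.002169     0.0643       0.56
  solve Keq expr → x = -4.0561e-04; check Q = 80.52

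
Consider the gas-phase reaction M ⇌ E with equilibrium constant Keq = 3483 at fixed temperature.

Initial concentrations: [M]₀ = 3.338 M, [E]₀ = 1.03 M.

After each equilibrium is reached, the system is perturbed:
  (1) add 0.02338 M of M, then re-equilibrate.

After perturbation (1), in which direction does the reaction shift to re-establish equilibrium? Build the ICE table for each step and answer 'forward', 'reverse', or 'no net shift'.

Q₀ = 0.3086 vs Keq = 3483 ⇒ Q<K, forward
Step 1:
                   M          E
  init         3.338       1.03
  Δ           -3.337      3.337
  eq        0.001254      4.367
  solve Keq expr → x = 3.337; check Q = 3483
Then add 0.02338 M of M.
Step 2:
                   M          E
  init       0.02463      4.367
  Δ         -0.02337    0.02337
  eq         0.00126       4.39
  solve Keq expr → x = 0.02337; check Q = 3483

Direction: forward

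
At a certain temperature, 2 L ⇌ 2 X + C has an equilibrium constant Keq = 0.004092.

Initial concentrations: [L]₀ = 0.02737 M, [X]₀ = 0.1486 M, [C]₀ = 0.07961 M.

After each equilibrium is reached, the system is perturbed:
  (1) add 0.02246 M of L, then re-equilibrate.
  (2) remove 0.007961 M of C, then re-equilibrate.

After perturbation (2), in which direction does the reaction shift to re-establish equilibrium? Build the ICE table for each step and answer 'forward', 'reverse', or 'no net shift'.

Direction: forward

Q₀ = 2.347 vs Keq = 0.004092 ⇒ Q>K, reverse
Step 1:
                    L           X           C
  Initial     0.02737      0.1486     0.07961
  Change       0.1007     -0.1007    -0.05035
  Equil        0.1281      0.0479     0.02926
  solve Keq expr → x = -0.05035; check Q = 0.004092
Then add 0.02246 M of L.
Step 2:
                    L           X           C
  Initial      0.1505      0.0479     0.02926
  Change     -0.00463     0.00463    0.002315
  Equil        0.1459     0.05253     0.03157
  solve Keq expr → x = 0.002315; check Q = 0.004092
Then remove 0.007961 M of C.
Step 3:
                    L           X           C
  Initial      0.1459     0.05253     0.02361
  Change    -0.004099    0.004099     0.00205
  Equil        0.1418     0.05663     0.02566
  solve Keq expr → x = 0.00205; check Q = 0.004092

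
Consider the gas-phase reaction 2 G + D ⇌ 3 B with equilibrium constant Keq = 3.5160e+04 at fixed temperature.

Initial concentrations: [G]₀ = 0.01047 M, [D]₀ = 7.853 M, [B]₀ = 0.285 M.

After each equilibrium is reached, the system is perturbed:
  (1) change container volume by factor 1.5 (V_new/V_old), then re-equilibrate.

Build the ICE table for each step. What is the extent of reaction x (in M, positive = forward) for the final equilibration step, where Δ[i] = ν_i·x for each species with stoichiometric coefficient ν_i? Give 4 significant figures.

x = 0 M

Q₀ = 26.89 vs Keq = 3.5160e+04 ⇒ Q<K, forward
Step 1:
                   G          D          B
  init       0.01047      7.853      0.285
  Δ         -0.01016  -0.005078    0.01524
  eq      3.1318e-04      7.848     0.3002
  solve Keq expr → x = 0.005078; check Q = 3.5160e+04
Then change container volume by factor 1.5 (V_new/V_old).
Step 2:
                   G          D          B
  init    2.0879e-04      5.232     0.2002
  Δ                0          0          0
  eq      2.0879e-04      5.232     0.2002
  solve Keq expr → x = 0; check Q = 3.5160e+04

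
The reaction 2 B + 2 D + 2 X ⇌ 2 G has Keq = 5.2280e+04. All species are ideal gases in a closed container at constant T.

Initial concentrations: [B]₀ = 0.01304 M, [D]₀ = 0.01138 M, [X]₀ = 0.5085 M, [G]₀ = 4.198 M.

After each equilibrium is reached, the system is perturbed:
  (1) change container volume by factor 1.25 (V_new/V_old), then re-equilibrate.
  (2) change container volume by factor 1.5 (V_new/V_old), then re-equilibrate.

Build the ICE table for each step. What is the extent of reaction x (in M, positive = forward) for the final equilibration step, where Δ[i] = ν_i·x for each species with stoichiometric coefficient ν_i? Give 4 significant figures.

Q₀ = 3.0950e+09 vs Keq = 5.2280e+04 ⇒ Q>K, reverse
Step 1:
                    B           D           X           G
  init        0.01304     0.01138      0.5085       4.198
  Δ            0.1515      0.1515      0.1515     -0.1515
  eq           0.1646      0.1629        0.66       4.046
  solve Keq expr → x = -0.07577; check Q = 5.2280e+04
Then change container volume by factor 1.25 (V_new/V_old).
Step 2:
                    B           D           X           G
  init         0.1317      0.1303       0.528       3.237
  Δ            0.0279      0.0279      0.0279     -0.0279
  eq           0.1596      0.1582      0.5559       3.209
  solve Keq expr → x = -0.01395; check Q = 5.2280e+04
Then change container volume by factor 1.5 (V_new/V_old).
Step 3:
                    B           D           X           G
  init         0.1064      0.1055      0.3706        2.14
  Δ           0.04297     0.04297     0.04297    -0.04297
  eq           0.1493      0.1485      0.4136       2.097
  solve Keq expr → x = -0.02148; check Q = 5.2280e+04

x = -0.02148 M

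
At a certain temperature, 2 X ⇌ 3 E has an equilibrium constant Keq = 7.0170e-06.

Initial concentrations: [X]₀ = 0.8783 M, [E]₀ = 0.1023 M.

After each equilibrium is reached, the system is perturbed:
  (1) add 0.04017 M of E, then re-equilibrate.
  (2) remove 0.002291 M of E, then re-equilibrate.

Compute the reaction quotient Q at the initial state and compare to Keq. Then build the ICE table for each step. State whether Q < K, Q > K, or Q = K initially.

Q₀ = 0.001388 vs Keq = 7.0170e-06 ⇒ Q>K, reverse
Step 1:
                    X           E
  I            0.8783      0.1023
  C             0.056      -0.084
  E            0.9343      0.0183
  solve Keq expr → x = -0.028; check Q = 7.0170e-06
Then add 0.04017 M of E.
Step 2:
                    X           E
  I            0.9343     0.05847
  C           0.02655    -0.03982
  E            0.9609     0.01864
  solve Keq expr → x = -0.01327; check Q = 7.0170e-06
Then remove 0.002291 M of E.
Step 3:
                    X           E
  I            0.9609     0.01635
  C         -0.001514    0.002271
  E            0.9593     0.01862
  solve Keq expr → x = 7.5714e-04; check Q = 7.0170e-06

Q₀ = 0.001388; Q > K (proceeds reverse)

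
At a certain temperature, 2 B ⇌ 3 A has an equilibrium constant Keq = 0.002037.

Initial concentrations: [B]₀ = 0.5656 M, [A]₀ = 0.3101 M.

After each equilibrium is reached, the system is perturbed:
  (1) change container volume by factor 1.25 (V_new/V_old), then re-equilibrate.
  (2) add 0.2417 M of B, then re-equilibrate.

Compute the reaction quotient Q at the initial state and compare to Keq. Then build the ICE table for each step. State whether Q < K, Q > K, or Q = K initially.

Q₀ = 0.09322; Q > K (proceeds reverse)

Q₀ = 0.09322 vs Keq = 0.002037 ⇒ Q>K, reverse
Step 1:
                   B          A
  Initial     0.5656     0.3101
  Change      0.1398    -0.2097
  Equil       0.7054     0.1004
  solve Keq expr → x = -0.06988; check Q = 0.002037
Then change container volume by factor 1.25 (V_new/V_old).
Step 2:
                   B          A
  Initial     0.5643    0.08036
  Change   -0.003872   0.005809
  Equil       0.5604    0.08617
  solve Keq expr → x = 0.001936; check Q = 0.002037
Then add 0.2417 M of B.
Step 3:
                   B          A
  Initial     0.8021    0.08617
  Change    -0.01462    0.02193
  Equil       0.7875     0.1081
  solve Keq expr → x = 0.007311; check Q = 0.002037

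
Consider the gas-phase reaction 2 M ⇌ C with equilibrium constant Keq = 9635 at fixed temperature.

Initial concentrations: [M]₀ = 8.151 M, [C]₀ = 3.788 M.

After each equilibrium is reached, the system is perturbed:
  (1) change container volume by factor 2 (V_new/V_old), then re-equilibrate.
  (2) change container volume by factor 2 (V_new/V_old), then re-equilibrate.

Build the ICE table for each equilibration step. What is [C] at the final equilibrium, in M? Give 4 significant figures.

[C]_eq = 1.959 M

Q₀ = 0.05701 vs Keq = 9635 ⇒ Q<K, forward
Step 1:
                  M         C
  Initial     8.151     3.788
  Change     -8.122     4.061
  Equil     0.02854     7.849
  solve Keq expr → x = 4.061; check Q = 9635
Then change container volume by factor 2 (V_new/V_old).
Step 2:
                  M         C
  Initial   0.01427     3.925
  Change   0.005904 -0.002952
  Equil     0.02017     3.922
  solve Keq expr → x = -0.002952; check Q = 9635
Then change container volume by factor 2 (V_new/V_old).
Step 3:
                  M         C
  Initial   0.01009     1.961
  Change   0.004171 -0.002085
  Equil     0.01426     1.959
  solve Keq expr → x = -0.002085; check Q = 9635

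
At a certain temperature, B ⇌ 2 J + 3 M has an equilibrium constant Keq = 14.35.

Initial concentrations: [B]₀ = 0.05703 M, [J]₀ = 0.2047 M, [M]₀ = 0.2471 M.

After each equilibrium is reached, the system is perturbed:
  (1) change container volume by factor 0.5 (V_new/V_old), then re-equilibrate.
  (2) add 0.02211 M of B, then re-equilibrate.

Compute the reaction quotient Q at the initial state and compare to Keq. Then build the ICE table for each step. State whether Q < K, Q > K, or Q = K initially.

Q₀ = 0.01109 vs Keq = 14.35 ⇒ Q<K, forward
Step 1:
                   B          J          M
  Initial    0.05703     0.2047     0.2471
  Change    -0.05652      0.113     0.1696
  Equil   5.0892e-04     0.3177     0.4167
  solve Keq expr → x = 0.05652; check Q = 14.35
Then change container volume by factor 0.5 (V_new/V_old).
Step 2:
                   B          J          M
  Initial   0.001018     0.6355     0.8333
  Change     0.01215   -0.02431   -0.03646
  Equil      0.01317     0.6112     0.7969
  solve Keq expr → x = -0.01215; check Q = 14.35
Then add 0.02211 M of B.
Step 3:
                   B          J          M
  Initial    0.03528     0.6112     0.7969
  Change    -0.01746    0.03493    0.05239
  Equil      0.01782     0.6461     0.8493
  solve Keq expr → x = 0.01746; check Q = 14.35

Q₀ = 0.01109; Q < K (proceeds forward)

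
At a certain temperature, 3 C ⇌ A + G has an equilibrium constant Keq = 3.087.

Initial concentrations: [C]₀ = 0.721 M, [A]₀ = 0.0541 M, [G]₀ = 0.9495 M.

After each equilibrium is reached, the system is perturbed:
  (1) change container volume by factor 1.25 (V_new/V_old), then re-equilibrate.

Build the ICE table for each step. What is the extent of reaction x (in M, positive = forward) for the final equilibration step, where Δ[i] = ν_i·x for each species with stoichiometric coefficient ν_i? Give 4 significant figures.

x = -0.005986 M

Q₀ = 0.1371 vs Keq = 3.087 ⇒ Q<K, forward
Step 1:
                  C         A         G
  I           0.721    0.0541    0.9495
  C         -0.3359     0.112     0.112
  E          0.3851    0.1661     1.061
  solve Keq expr → x = 0.112; check Q = 3.087
Then change container volume by factor 1.25 (V_new/V_old).
Step 2:
                  C         A         G
  I          0.3081    0.1329    0.8492
  C         0.01796 -0.005986 -0.005986
  E           0.326    0.1269    0.8432
  solve Keq expr → x = -0.005986; check Q = 3.087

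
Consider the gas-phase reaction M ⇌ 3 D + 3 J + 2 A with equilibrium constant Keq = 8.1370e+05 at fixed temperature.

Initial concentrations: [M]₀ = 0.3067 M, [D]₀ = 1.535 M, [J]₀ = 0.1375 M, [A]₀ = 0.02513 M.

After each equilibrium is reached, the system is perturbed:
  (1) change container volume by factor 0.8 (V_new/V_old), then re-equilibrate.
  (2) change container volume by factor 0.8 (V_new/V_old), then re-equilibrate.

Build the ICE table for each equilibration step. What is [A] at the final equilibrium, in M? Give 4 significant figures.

Q₀ = 1.9360e-05 vs Keq = 8.1370e+05 ⇒ Q<K, forward
Step 1:
                  M         D         J         A
  init       0.3067     1.535    0.1375   0.02513
  Δ         -0.3067    0.9201    0.9201    0.6134
  eq      8.7700e-06     2.455     1.058    0.6385
  solve Keq expr → x = 0.3067; check Q = 8.1370e+05
Then change container volume by factor 0.8 (V_new/V_old).
Step 2:
                  M         D         J         A
  init    1.0963e-05     3.069     1.322    0.7981
  Δ       4.1279e-05 -1.2384e-04 -1.2384e-04 -8.2558e-05
  eq      5.2241e-05     3.069     1.322    0.7981
  solve Keq expr → x = -4.1279e-05; check Q = 8.1370e+05
Then change container volume by factor 0.8 (V_new/V_old).
Step 3:
                  M         D         J         A
  init    6.5302e-05     3.836     1.652    0.9976
  Δ       2.4518e-04 -7.3555e-04 -7.3555e-04 -4.9036e-04
  eq      3.1048e-04     3.835     1.652    0.9971
  solve Keq expr → x = -2.4518e-04; check Q = 8.1370e+05

[A]_eq = 0.9971 M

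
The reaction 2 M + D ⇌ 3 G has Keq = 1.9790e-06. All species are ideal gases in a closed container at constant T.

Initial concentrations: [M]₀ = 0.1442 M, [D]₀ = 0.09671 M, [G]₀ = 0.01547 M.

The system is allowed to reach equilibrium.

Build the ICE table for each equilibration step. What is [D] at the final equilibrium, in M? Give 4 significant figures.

[D]_eq = 0.1013 M

Q₀ = 0.001841 vs Keq = 1.9790e-06 ⇒ Q>K, reverse
Step 1:
                    M           D           G
  I            0.1442     0.09671     0.01547
  C          0.009195    0.004598    -0.01379
  E            0.1534      0.1013    0.001677
  solve Keq expr → x = -0.004598; check Q = 1.9790e-06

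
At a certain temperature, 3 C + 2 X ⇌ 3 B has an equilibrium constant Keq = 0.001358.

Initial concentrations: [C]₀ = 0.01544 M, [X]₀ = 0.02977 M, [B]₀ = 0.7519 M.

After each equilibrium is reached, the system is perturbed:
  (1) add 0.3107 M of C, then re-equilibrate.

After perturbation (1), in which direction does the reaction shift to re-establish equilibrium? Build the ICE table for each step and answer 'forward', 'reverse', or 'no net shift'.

Direction: forward

Q₀ = 1.3031e+08 vs Keq = 0.001358 ⇒ Q>K, reverse
Step 1:
                  C         X         B
  I         0.01544   0.02977    0.7519
  C           0.702     0.468    -0.702
  E          0.7174    0.4978    0.0499
  solve Keq expr → x = -0.234; check Q = 0.001358
Then add 0.3107 M of C.
Step 2:
                  C         X         B
  I           1.028    0.4978    0.0499
  C        -0.01908  -0.01272   0.01908
  E           1.009     0.485   0.06898
  solve Keq expr → x = 0.006361; check Q = 0.001358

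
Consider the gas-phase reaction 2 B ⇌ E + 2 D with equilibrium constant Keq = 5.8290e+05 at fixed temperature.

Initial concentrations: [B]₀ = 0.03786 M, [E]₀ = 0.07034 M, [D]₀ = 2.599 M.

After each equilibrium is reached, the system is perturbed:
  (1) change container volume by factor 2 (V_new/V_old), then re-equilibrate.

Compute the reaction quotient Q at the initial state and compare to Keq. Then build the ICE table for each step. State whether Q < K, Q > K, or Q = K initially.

Q₀ = 331.5 vs Keq = 5.8290e+05 ⇒ Q<K, forward
Step 1:
                   B          E          D
  I          0.03786    0.07034      2.599
  C         -0.03683    0.01842    0.03683
  E         0.001029    0.08876      2.636
  solve Keq expr → x = 0.01842; check Q = 5.8290e+05
Then change container volume by factor 2 (V_new/V_old).
Step 2:
                   B          E          D
  I       5.1427e-04    0.04438      1.318
  C       -1.5028e-04 7.5138e-05 1.5028e-04
  E       3.6399e-04    0.04445      1.318
  solve Keq expr → x = 7.5138e-05; check Q = 5.8290e+05

Q₀ = 331.5; Q < K (proceeds forward)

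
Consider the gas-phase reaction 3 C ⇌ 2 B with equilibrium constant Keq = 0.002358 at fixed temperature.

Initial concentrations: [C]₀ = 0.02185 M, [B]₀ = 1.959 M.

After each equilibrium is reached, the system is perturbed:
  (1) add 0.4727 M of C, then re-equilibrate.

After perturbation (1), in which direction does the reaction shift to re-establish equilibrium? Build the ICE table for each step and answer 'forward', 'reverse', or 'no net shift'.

Direction: forward

Q₀ = 3.6789e+05 vs Keq = 0.002358 ⇒ Q>K, reverse
Step 1:
                    C           B
  Initial     0.02185       1.959
  Change        2.625       -1.75
  Equil         2.647      0.2091
  solve Keq expr → x = -0.875; check Q = 0.002358
Then add 0.4727 M of C.
Step 2:
                    C           B
  Initial       3.119      0.2091
  Change     -0.07356     0.04904
  Equil         3.046      0.2581
  solve Keq expr → x = 0.02452; check Q = 0.002358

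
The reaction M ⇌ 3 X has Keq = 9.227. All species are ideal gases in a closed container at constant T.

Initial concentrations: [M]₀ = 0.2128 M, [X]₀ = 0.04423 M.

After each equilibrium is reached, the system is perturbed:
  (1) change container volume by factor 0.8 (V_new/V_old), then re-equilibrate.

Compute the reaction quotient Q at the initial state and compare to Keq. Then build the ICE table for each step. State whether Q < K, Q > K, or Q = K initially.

Q₀ = 4.0661e-04; Q < K (proceeds forward)

Q₀ = 4.0661e-04 vs Keq = 9.227 ⇒ Q<K, forward
Step 1:
                    M           X
  I            0.2128     0.04423
  C           -0.1883      0.5649
  E            0.0245      0.6091
  solve Keq expr → x = 0.1883; check Q = 9.227
Then change container volume by factor 0.8 (V_new/V_old).
Step 2:
                    M           X
  I           0.03062      0.7614
  C           0.01118    -0.03353
  E            0.0418      0.7279
  solve Keq expr → x = -0.01118; check Q = 9.227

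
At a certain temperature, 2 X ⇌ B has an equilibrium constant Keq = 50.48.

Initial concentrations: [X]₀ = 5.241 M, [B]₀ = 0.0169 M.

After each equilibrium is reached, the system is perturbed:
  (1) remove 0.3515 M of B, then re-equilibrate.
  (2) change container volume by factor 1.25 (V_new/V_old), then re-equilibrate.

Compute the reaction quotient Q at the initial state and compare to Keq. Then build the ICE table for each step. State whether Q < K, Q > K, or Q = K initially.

Q₀ = 6.1526e-04; Q < K (proceeds forward)

Q₀ = 6.1526e-04 vs Keq = 50.48 ⇒ Q<K, forward
Step 1:
                    X           B
  Initial       5.241      0.0169
  Change       -5.017       2.509
  Equil        0.2237       2.526
  solve Keq expr → x = 2.509; check Q = 50.48
Then remove 0.3515 M of B.
Step 2:
                    X           B
  Initial      0.2237       2.174
  Change     -0.01577    0.007886
  Equil        0.2079       2.182
  solve Keq expr → x = 0.007886; check Q = 50.48
Then change container volume by factor 1.25 (V_new/V_old).
Step 3:
                    X           B
  Initial      0.1663       1.746
  Change      0.01912   -0.009561
  Equil        0.1854       1.736
  solve Keq expr → x = -0.009561; check Q = 50.48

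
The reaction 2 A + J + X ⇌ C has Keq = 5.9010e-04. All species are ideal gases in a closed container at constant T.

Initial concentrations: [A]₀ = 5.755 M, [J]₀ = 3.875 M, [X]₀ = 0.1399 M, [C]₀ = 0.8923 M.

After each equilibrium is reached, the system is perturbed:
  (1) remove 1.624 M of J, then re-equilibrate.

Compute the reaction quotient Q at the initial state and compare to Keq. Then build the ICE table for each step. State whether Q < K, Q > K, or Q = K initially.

Q₀ = 0.0497 vs Keq = 5.9010e-04 ⇒ Q>K, reverse
Step 1:
                  A         J         X         C
  Initial     5.755     3.875    0.1399    0.8923
  Change      1.523    0.7616    0.7616   -0.7616
  Equil       7.278     4.637    0.9015    0.1307
  solve Keq expr → x = -0.7616; check Q = 5.9010e-04
Then remove 1.624 M of J.
Step 2:
                  A         J         X         C
  Initial     7.278     3.013    0.9015    0.1307
  Change    0.07802   0.03901   0.03901  -0.03901
  Equil       7.356     3.052    0.9405   0.09166
  solve Keq expr → x = -0.03901; check Q = 5.9010e-04

Q₀ = 0.0497; Q > K (proceeds reverse)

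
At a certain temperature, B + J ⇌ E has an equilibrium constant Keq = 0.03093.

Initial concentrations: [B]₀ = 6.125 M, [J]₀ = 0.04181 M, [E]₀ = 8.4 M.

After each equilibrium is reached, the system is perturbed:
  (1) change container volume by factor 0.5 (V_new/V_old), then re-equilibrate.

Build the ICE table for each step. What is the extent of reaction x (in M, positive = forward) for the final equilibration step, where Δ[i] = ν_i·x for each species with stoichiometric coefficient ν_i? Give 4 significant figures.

x = 2.241 M

Q₀ = 32.8 vs Keq = 0.03093 ⇒ Q>K, reverse
Step 1:
                    B           J           E
  I             6.125     0.04181         8.4
  C             6.086       6.086      -6.086
  E             12.21       6.128       2.314
  solve Keq expr → x = -6.086; check Q = 0.03093
Then change container volume by factor 0.5 (V_new/V_old).
Step 2:
                    B           J           E
  I             24.42       12.26       4.628
  C            -2.241      -2.241       2.241
  E             22.18       10.01        6.87
  solve Keq expr → x = 2.241; check Q = 0.03093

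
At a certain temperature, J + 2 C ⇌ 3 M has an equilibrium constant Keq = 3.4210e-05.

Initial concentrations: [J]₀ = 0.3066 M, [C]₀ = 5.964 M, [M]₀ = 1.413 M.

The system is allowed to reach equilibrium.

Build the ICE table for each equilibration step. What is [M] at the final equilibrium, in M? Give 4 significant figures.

Q₀ = 0.2587 vs Keq = 3.4210e-05 ⇒ Q>K, reverse
Step 1:
                    J           C           M
  init         0.3066       5.964       1.413
  Δ            0.4357      0.8714      -1.307
  eq           0.7423       6.835      0.1059
  solve Keq expr → x = -0.4357; check Q = 3.4210e-05

[M]_eq = 0.1059 M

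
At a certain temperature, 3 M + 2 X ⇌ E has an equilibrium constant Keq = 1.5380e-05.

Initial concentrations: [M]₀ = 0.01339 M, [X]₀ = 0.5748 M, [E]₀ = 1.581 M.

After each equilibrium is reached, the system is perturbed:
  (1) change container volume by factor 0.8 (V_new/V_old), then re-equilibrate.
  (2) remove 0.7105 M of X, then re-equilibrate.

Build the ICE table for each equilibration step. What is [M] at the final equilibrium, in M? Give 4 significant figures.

Q₀ = 1.9932e+06 vs Keq = 1.5380e-05 ⇒ Q>K, reverse
Step 1:
                  M         X         E
  init      0.01339    0.5748     1.581
  Δ           4.678     3.119    -1.559
  eq          4.691     3.693   0.02166
  solve Keq expr → x = -1.559; check Q = 1.5380e-05
Then change container volume by factor 0.8 (V_new/V_old).
Step 2:
                  M         X         E
  init        5.864     4.617   0.02708
  Δ         -0.1015  -0.06767   0.03383
  eq          5.763     4.549   0.06091
  solve Keq expr → x = 0.03383; check Q = 1.5380e-05
Then remove 0.7105 M of X.
Step 3:
                  M         X         E
  init        5.763     3.839   0.06091
  Δ          0.0472   0.03147  -0.01573
  eq           5.81      3.87   0.04518
  solve Keq expr → x = -0.01573; check Q = 1.5380e-05

[M]_eq = 5.81 M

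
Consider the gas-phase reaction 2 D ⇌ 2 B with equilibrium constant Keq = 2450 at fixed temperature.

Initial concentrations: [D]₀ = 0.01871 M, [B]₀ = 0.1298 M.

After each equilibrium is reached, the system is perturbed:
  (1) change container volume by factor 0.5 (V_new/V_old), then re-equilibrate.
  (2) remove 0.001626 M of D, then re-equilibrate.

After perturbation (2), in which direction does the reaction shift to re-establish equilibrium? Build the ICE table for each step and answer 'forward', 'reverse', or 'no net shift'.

Direction: reverse

Q₀ = 48.13 vs Keq = 2450 ⇒ Q<K, forward
Step 1:
                  D         B
  I         0.01871    0.1298
  C        -0.01577   0.01577
  E        0.002941    0.1456
  solve Keq expr → x = 0.007885; check Q = 2450
Then change container volume by factor 0.5 (V_new/V_old).
Step 2:
                  D         B
  I        0.005882    0.2911
  C               0         0
  E        0.005882    0.2911
  solve Keq expr → x = 0; check Q = 2450
Then remove 0.001626 M of D.
Step 3:
                  D         B
  I        0.004256    0.2911
  C        0.001594 -0.001594
  E         0.00585    0.2895
  solve Keq expr → x = -7.9690e-04; check Q = 2450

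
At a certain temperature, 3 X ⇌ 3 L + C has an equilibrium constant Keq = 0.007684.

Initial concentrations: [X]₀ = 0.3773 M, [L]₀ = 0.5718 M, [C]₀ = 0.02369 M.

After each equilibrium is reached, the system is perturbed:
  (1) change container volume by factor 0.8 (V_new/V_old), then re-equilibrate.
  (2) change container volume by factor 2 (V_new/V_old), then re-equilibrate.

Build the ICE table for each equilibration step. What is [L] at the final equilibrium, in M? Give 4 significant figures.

Q₀ = 0.08246 vs Keq = 0.007684 ⇒ Q>K, reverse
Step 1:
                  X         L         C
  Initial    0.3773    0.5718   0.02369
  Change    0.05719  -0.05719  -0.01906
  Equil      0.4345    0.5146  0.004625
  solve Keq expr → x = -0.01906; check Q = 0.007684
Then change container volume by factor 0.8 (V_new/V_old).
Step 2:
                  X         L         C
  Initial    0.5431    0.6433  0.005781
  Change   0.003034 -0.003034 -0.001011
  Equil      0.5462    0.6402   0.00477
  solve Keq expr → x = -0.001011; check Q = 0.007684
Then change container volume by factor 2 (V_new/V_old).
Step 3:
                  X         L         C
  Initial    0.2731    0.3201  0.002385
  Change  -0.005609  0.005609   0.00187
  Equil      0.2675    0.3257  0.004255
  solve Keq expr → x = 0.00187; check Q = 0.007684

[L]_eq = 0.3257 M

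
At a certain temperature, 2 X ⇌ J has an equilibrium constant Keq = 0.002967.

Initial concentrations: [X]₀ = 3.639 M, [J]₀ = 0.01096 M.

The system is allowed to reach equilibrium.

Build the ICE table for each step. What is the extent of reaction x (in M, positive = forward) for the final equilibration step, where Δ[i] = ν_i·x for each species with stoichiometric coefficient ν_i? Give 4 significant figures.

x = 0.02717 M

Q₀ = 8.2765e-04 vs Keq = 0.002967 ⇒ Q<K, forward
Step 1:
                    X           J
  I             3.639     0.01096
  C          -0.05433     0.02717
  E             3.585     0.03813
  solve Keq expr → x = 0.02717; check Q = 0.002967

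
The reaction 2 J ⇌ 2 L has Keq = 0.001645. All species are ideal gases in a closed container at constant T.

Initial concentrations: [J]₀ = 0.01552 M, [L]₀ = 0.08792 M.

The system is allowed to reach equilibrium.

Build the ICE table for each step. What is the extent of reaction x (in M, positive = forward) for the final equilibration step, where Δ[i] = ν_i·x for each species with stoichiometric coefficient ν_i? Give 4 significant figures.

Q₀ = 32.09 vs Keq = 0.001645 ⇒ Q>K, reverse
Step 1:
                   J          L
  init       0.01552    0.08792
  Δ          0.08389   -0.08389
  eq         0.09941   0.004032
  solve Keq expr → x = -0.04194; check Q = 0.001645

x = -0.04194 M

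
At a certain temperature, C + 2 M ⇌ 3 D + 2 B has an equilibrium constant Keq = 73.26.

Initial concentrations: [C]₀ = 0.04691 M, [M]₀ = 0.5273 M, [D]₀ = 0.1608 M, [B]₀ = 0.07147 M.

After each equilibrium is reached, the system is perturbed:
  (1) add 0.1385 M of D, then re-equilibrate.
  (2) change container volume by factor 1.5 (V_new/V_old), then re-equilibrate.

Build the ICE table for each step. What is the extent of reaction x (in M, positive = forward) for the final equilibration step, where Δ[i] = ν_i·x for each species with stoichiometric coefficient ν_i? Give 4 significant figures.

x = 6.1816e-05 M

Q₀ = 0.001628 vs Keq = 73.26 ⇒ Q<K, forward
Step 1:
                    C           M           D           B
  I           0.04691      0.5273      0.1608     0.07147
  C          -0.04686    -0.09371      0.1406     0.09371
  E        5.4224e-05      0.4336      0.3014      0.1652
  solve Keq expr → x = 0.04686; check Q = 73.26
Then add 0.1385 M of D.
Step 2:
                    C           M           D           B
  I        5.4224e-05      0.4336      0.4399      0.1652
  C        1.1335e-04  2.2670e-04 -3.4006e-04 -2.2670e-04
  E        1.6758e-04      0.4338      0.4395       0.165
  solve Keq expr → x = -1.1335e-04; check Q = 73.26
Then change container volume by factor 1.5 (V_new/V_old).
Step 3:
                    C           M           D           B
  I        1.1172e-04      0.2892       0.293        0.11
  C       -6.1816e-05 -1.2363e-04  1.8545e-04  1.2363e-04
  E        4.9901e-05      0.2891      0.2932      0.1101
  solve Keq expr → x = 6.1816e-05; check Q = 73.26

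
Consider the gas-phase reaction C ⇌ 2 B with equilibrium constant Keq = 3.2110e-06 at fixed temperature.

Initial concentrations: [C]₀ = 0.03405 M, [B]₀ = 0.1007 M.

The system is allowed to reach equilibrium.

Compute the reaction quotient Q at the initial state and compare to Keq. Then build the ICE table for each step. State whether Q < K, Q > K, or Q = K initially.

Q₀ = 0.2978; Q > K (proceeds reverse)

Q₀ = 0.2978 vs Keq = 3.2110e-06 ⇒ Q>K, reverse
Step 1:
                  C         B
  I         0.03405    0.1007
  C         0.05009   -0.1002
  E         0.08414 5.1978e-04
  solve Keq expr → x = -0.05009; check Q = 3.2110e-06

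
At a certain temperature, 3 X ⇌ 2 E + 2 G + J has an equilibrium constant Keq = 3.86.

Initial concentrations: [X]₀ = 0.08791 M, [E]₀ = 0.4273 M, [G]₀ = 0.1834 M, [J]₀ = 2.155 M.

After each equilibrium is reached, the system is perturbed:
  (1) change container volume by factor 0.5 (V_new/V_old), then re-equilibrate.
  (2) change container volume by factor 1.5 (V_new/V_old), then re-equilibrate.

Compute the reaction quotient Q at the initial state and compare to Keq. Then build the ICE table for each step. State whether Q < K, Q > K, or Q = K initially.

Q₀ = 19.48; Q > K (proceeds reverse)

Q₀ = 19.48 vs Keq = 3.86 ⇒ Q>K, reverse
Step 1:
                   X          E          G          J
  I          0.08791     0.4273     0.1834      2.155
  C          0.04125    -0.0275    -0.0275   -0.01375
  E           0.1292     0.3998     0.1559      2.141
  solve Keq expr → x = -0.01375; check Q = 3.86
Then change container volume by factor 0.5 (V_new/V_old).
Step 2:
                   X          E          G          J
  I           0.2583     0.7996     0.3118      4.282
  C          0.08362   -0.05575   -0.05575   -0.02787
  E           0.3419     0.7438      0.256      4.255
  solve Keq expr → x = -0.02787; check Q = 3.86
Then change container volume by factor 1.5 (V_new/V_old).
Step 3:
                   X          E          G          J
  I            0.228     0.4959     0.1707      2.836
  C         -0.03335    0.02223    0.02223    0.01112
  E           0.1946     0.5181     0.1929      2.848
  solve Keq expr → x = 0.01112; check Q = 3.86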